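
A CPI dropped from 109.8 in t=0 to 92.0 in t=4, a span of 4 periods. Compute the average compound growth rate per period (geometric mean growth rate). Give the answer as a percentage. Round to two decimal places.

Growth factor = (92.0/109.8)^(1/4) = (0.837887)^(1/4) = 0.956745
Growth rate = 0.956745 − 1 = -0.043255 = -4.3255%

-4.33%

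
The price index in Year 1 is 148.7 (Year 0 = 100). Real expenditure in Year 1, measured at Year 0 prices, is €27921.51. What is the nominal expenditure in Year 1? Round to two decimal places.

Nominal = Real × (Index/100) = 27921.51 × (148.7/100)
        = 27921.51 × 1.487 = 41519.2854

41519.29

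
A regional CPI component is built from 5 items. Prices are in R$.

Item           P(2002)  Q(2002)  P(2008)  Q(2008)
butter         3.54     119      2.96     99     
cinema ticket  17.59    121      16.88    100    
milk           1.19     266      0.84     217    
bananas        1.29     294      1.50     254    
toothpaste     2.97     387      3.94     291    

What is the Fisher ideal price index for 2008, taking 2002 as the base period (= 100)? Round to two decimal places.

103.99

Laspeyres component (base-period weights):
ΣP(2008)Q(2002) = 2.96×119 + 16.88×121 + 0.84×266 + 1.50×294 + 3.94×387 = 352.24 + 2042.48 + 223.44 + 441 + 1524.78 = 4583.94
ΣP(2002)Q(2002) = 3.54×119 + 17.59×121 + 1.19×266 + 1.29×294 + 2.97×387 = 421.26 + 2128.39 + 316.54 + 379.26 + 1149.39 = 4394.84
L = 4583.94 / 4394.84 × 100 = 104.3028
Paasche component (current-period weights):
ΣP(2008)Q(2008) = 2.96×99 + 16.88×100 + 0.84×217 + 1.50×254 + 3.94×291 = 293.04 + 1688 + 182.28 + 381 + 1146.54 = 3690.86
ΣP(2002)Q(2008) = 3.54×99 + 17.59×100 + 1.19×217 + 1.29×254 + 2.97×291 = 350.46 + 1759 + 258.23 + 327.66 + 864.27 = 3559.62
P = 3690.86 / 3559.62 × 100 = 103.6869
Fisher = √(L × P) = √(104.3028 × 103.6869) = 103.9944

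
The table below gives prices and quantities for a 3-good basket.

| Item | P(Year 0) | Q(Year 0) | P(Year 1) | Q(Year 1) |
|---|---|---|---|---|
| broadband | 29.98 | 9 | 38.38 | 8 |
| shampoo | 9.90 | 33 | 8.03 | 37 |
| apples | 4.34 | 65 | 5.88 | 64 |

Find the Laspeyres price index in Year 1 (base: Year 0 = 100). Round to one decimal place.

Laspeyres price index uses base-period quantities as weights.
ΣP(Year 1)·Q(Year 0) = 38.38×9 + 8.03×33 + 5.88×65 = 345.42 + 264.99 + 382.2 = 992.61
ΣP(Year 0)·Q(Year 0) = 29.98×9 + 9.90×33 + 4.34×65 = 269.82 + 326.7 + 282.1 = 878.62
Index = 992.61 / 878.62 × 100 = 112.9738

113.0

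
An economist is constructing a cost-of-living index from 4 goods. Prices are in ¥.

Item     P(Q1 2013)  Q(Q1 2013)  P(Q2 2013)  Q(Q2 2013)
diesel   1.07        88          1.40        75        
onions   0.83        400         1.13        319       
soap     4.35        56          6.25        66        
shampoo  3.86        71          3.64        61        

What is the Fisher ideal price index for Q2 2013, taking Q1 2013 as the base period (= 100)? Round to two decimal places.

126.10

Laspeyres component (base-period weights):
ΣP(Q2 2013)Q(Q1 2013) = 1.40×88 + 1.13×400 + 6.25×56 + 3.64×71 = 123.2 + 452 + 350 + 258.44 = 1183.64
ΣP(Q1 2013)Q(Q1 2013) = 1.07×88 + 0.83×400 + 4.35×56 + 3.86×71 = 94.16 + 332 + 243.6 + 274.06 = 943.82
L = 1183.64 / 943.82 × 100 = 125.4095
Paasche component (current-period weights):
ΣP(Q2 2013)Q(Q2 2013) = 1.40×75 + 1.13×319 + 6.25×66 + 3.64×61 = 105 + 360.47 + 412.5 + 222.04 = 1100.01
ΣP(Q1 2013)Q(Q2 2013) = 1.07×75 + 0.83×319 + 4.35×66 + 3.86×61 = 80.25 + 264.77 + 287.1 + 235.46 = 867.58
P = 1100.01 / 867.58 × 100 = 126.7906
Fisher = √(L × P) = √(125.4095 × 126.7906) = 126.0982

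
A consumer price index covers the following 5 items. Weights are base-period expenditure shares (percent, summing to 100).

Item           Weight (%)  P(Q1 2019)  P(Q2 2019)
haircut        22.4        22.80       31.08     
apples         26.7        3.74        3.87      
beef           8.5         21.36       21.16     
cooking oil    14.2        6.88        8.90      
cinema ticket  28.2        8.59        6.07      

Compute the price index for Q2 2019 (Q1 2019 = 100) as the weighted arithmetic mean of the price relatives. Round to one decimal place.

104.9

haircut: 22.4 × (31.08/22.80) = 22.4 × 1.363158 = 30.5347
apples: 26.7 × (3.87/3.74) = 26.7 × 1.034759 = 27.6281
beef: 8.5 × (21.16/21.36) = 8.5 × 0.990637 = 8.4204
cooking oil: 14.2 × (8.90/6.88) = 14.2 × 1.293605 = 18.3692
cinema ticket: 28.2 × (6.07/8.59) = 28.2 × 0.706636 = 19.9271
Index = Σ wᵢ·(p₁ᵢ/p₀ᵢ) = 30.5347 + 27.6281 + 8.4204 + 18.3692 + 19.9271 = 104.8795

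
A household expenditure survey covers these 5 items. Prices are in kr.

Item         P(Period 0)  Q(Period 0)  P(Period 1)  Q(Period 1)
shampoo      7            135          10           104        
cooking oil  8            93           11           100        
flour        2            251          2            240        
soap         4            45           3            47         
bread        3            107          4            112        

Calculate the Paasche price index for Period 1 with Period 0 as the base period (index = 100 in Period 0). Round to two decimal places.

126.74

Paasche price index uses current-period quantities as weights.
ΣP(Period 1)·Q(Period 1) = 10×104 + 11×100 + 2×240 + 3×47 + 4×112 = 1040 + 1100 + 480 + 141 + 448 = 3209
ΣP(Period 0)·Q(Period 1) = 7×104 + 8×100 + 2×240 + 4×47 + 3×112 = 728 + 800 + 480 + 188 + 336 = 2532
Index = 3209 / 2532 × 100 = 126.7378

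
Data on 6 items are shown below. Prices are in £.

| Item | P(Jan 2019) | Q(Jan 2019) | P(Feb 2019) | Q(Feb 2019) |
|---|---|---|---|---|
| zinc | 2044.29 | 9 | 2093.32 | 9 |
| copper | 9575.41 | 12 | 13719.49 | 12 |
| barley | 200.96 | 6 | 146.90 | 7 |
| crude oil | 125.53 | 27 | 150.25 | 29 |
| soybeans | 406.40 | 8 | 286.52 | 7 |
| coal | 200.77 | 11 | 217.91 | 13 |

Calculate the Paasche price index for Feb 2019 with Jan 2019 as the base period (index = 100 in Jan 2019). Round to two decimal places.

134.69

Paasche price index uses current-period quantities as weights.
ΣP(Feb 2019)·Q(Feb 2019) = 2093.32×9 + 13719.49×12 + 146.90×7 + 150.25×29 + 286.52×7 + 217.91×13 = 18839.88 + 164633.88 + 1028.3 + 4357.25 + 2005.64 + 2832.83 = 193697.78
ΣP(Jan 2019)·Q(Feb 2019) = 2044.29×9 + 9575.41×12 + 200.96×7 + 125.53×29 + 406.40×7 + 200.77×13 = 18398.61 + 114904.92 + 1406.72 + 3640.37 + 2844.8 + 2610.01 = 143805.43
Index = 193697.78 / 143805.43 × 100 = 134.6943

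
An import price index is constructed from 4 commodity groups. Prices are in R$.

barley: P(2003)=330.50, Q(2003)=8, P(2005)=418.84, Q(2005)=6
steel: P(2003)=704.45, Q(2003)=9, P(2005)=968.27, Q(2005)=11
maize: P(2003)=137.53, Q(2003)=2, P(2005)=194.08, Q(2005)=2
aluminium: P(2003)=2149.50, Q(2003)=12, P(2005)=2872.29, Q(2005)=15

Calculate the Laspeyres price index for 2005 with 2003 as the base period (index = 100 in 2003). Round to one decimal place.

Laspeyres price index uses base-period quantities as weights.
ΣP(2005)·Q(2003) = 418.84×8 + 968.27×9 + 194.08×2 + 2872.29×12 = 3350.72 + 8714.43 + 388.16 + 34467.48 = 46920.79
ΣP(2003)·Q(2003) = 330.50×8 + 704.45×9 + 137.53×2 + 2149.50×12 = 2644 + 6340.05 + 275.06 + 25794 = 35053.11
Index = 46920.79 / 35053.11 × 100 = 133.8563

133.9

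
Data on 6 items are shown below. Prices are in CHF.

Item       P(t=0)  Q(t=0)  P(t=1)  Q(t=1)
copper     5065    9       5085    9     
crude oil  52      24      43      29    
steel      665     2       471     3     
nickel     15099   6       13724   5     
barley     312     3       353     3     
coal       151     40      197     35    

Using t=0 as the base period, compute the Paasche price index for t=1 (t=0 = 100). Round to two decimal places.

Paasche price index uses current-period quantities as weights.
ΣP(t=1)·Q(t=1) = 5085×9 + 43×29 + 471×3 + 13724×5 + 353×3 + 197×35 = 45765 + 1247 + 1413 + 68620 + 1059 + 6895 = 124999
ΣP(t=0)·Q(t=1) = 5065×9 + 52×29 + 665×3 + 15099×5 + 312×3 + 151×35 = 45585 + 1508 + 1995 + 75495 + 936 + 5285 = 130804
Index = 124999 / 130804 × 100 = 95.5621

95.56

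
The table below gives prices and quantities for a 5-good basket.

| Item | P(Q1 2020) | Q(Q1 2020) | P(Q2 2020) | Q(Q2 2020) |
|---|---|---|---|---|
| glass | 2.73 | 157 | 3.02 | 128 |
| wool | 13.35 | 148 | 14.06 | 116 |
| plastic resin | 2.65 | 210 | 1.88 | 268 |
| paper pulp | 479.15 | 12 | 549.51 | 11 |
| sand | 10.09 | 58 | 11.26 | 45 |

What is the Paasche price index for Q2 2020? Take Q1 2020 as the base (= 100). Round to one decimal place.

Paasche price index uses current-period quantities as weights.
ΣP(Q2 2020)·Q(Q2 2020) = 3.02×128 + 14.06×116 + 1.88×268 + 549.51×11 + 11.26×45 = 386.56 + 1630.96 + 503.84 + 6044.61 + 506.7 = 9072.67
ΣP(Q1 2020)·Q(Q2 2020) = 2.73×128 + 13.35×116 + 2.65×268 + 479.15×11 + 10.09×45 = 349.44 + 1548.6 + 710.2 + 5270.65 + 454.05 = 8332.94
Index = 9072.67 / 8332.94 × 100 = 108.8772

108.9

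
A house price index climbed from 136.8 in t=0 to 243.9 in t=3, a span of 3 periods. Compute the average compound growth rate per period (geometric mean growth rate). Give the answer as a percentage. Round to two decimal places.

21.26%

Growth factor = (243.9/136.8)^(1/3) = (1.782895)^(1/3) = 1.212575
Growth rate = 1.212575 − 1 = 0.212575 = 21.2575%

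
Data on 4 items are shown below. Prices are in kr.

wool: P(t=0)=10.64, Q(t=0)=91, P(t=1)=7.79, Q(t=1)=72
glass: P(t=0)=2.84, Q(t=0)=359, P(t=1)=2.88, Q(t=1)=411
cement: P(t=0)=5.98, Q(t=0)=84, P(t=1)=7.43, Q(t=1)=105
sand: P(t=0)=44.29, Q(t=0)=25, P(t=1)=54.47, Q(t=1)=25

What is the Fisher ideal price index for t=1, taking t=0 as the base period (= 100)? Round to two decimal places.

Laspeyres component (base-period weights):
ΣP(t=1)Q(t=0) = 7.79×91 + 2.88×359 + 7.43×84 + 54.47×25 = 708.89 + 1033.92 + 624.12 + 1361.75 = 3728.68
ΣP(t=0)Q(t=0) = 10.64×91 + 2.84×359 + 5.98×84 + 44.29×25 = 968.24 + 1019.56 + 502.32 + 1107.25 = 3597.37
L = 3728.68 / 3597.37 × 100 = 103.6502
Paasche component (current-period weights):
ΣP(t=1)Q(t=1) = 7.79×72 + 2.88×411 + 7.43×105 + 54.47×25 = 560.88 + 1183.68 + 780.15 + 1361.75 = 3886.46
ΣP(t=0)Q(t=1) = 10.64×72 + 2.84×411 + 5.98×105 + 44.29×25 = 766.08 + 1167.24 + 627.9 + 1107.25 = 3668.47
P = 3886.46 / 3668.47 × 100 = 105.9423
Fisher = √(L × P) = √(103.6502 × 105.9423) = 104.7899

104.79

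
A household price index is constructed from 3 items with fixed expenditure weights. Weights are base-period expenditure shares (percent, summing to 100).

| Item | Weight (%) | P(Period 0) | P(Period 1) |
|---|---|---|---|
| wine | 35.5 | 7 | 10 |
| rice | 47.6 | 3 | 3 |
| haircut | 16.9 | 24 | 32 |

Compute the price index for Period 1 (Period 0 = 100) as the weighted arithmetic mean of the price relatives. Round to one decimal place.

120.8

wine: 35.5 × (10/7) = 35.5 × 1.428571 = 50.7143
rice: 47.6 × (3/3) = 47.6 × 1.000000 = 47.6000
haircut: 16.9 × (32/24) = 16.9 × 1.333333 = 22.5333
Index = Σ wᵢ·(p₁ᵢ/p₀ᵢ) = 50.7143 + 47.6000 + 22.5333 = 120.8476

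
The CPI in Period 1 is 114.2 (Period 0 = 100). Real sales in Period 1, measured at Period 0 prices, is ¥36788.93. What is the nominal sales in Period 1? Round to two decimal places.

Nominal = Real × (Index/100) = 36788.93 × (114.2/100)
        = 36788.93 × 1.142 = 42012.9581

42012.96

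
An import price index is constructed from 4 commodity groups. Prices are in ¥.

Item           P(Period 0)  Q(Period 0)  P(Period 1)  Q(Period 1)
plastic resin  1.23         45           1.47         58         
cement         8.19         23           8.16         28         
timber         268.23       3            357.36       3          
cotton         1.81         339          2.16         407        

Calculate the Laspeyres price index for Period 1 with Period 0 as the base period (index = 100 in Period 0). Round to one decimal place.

Laspeyres price index uses base-period quantities as weights.
ΣP(Period 1)·Q(Period 0) = 1.47×45 + 8.16×23 + 357.36×3 + 2.16×339 = 66.15 + 187.68 + 1072.08 + 732.24 = 2058.15
ΣP(Period 0)·Q(Period 0) = 1.23×45 + 8.19×23 + 268.23×3 + 1.81×339 = 55.35 + 188.37 + 804.69 + 613.59 = 1662
Index = 2058.15 / 1662 × 100 = 123.8357

123.8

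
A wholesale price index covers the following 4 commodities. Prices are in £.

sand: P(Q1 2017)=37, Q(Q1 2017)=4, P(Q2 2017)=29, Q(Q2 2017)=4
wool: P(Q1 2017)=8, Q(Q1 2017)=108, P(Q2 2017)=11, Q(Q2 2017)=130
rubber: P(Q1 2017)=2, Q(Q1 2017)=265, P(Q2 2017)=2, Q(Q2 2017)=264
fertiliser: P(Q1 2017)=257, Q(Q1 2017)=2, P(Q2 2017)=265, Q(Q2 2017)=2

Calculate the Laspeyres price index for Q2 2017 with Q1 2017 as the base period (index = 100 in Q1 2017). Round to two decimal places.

114.98

Laspeyres price index uses base-period quantities as weights.
ΣP(Q2 2017)·Q(Q1 2017) = 29×4 + 11×108 + 2×265 + 265×2 = 116 + 1188 + 530 + 530 = 2364
ΣP(Q1 2017)·Q(Q1 2017) = 37×4 + 8×108 + 2×265 + 257×2 = 148 + 864 + 530 + 514 = 2056
Index = 2364 / 2056 × 100 = 114.9805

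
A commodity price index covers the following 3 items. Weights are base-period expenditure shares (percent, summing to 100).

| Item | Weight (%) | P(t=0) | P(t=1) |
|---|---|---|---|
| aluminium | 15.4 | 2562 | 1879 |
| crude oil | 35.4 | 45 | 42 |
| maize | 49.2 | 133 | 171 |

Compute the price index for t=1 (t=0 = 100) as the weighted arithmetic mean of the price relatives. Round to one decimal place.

107.6

aluminium: 15.4 × (1879/2562) = 15.4 × 0.733411 = 11.2945
crude oil: 35.4 × (42/45) = 35.4 × 0.933333 = 33.0400
maize: 49.2 × (171/133) = 49.2 × 1.285714 = 63.2571
Index = Σ wᵢ·(p₁ᵢ/p₀ᵢ) = 11.2945 + 33.0400 + 63.2571 = 107.5917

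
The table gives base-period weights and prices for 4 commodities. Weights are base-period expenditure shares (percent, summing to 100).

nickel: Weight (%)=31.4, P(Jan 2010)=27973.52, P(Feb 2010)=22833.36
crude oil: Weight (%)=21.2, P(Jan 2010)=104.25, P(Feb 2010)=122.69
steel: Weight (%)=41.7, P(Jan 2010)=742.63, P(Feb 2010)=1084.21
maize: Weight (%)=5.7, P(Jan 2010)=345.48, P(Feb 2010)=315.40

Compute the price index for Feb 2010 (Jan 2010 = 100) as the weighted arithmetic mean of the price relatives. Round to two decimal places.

116.66

nickel: 31.4 × (22833.36/27973.52) = 31.4 × 0.816249 = 25.6302
crude oil: 21.2 × (122.69/104.25) = 21.2 × 1.176882 = 24.9499
steel: 41.7 × (1084.21/742.63) = 41.7 × 1.459960 = 60.8803
maize: 5.7 × (315.40/345.48) = 5.7 × 0.912933 = 5.2037
Index = Σ wᵢ·(p₁ᵢ/p₀ᵢ) = 25.6302 + 24.9499 + 60.8803 + 5.2037 = 116.6642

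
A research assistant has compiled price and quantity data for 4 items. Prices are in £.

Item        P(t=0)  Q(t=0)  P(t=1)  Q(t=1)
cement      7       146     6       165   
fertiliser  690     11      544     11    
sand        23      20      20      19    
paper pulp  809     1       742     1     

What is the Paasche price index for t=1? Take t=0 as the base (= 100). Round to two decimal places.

Paasche price index uses current-period quantities as weights.
ΣP(t=1)·Q(t=1) = 6×165 + 544×11 + 20×19 + 742×1 = 990 + 5984 + 380 + 742 = 8096
ΣP(t=0)·Q(t=1) = 7×165 + 690×11 + 23×19 + 809×1 = 1155 + 7590 + 437 + 809 = 9991
Index = 8096 / 9991 × 100 = 81.0329

81.03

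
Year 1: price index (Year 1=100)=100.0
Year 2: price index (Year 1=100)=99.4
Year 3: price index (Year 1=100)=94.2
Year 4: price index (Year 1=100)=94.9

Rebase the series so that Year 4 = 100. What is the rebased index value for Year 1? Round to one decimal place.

105.4

Rebased(Year 1) = 100.0 / 94.9 × 100 = 105.3741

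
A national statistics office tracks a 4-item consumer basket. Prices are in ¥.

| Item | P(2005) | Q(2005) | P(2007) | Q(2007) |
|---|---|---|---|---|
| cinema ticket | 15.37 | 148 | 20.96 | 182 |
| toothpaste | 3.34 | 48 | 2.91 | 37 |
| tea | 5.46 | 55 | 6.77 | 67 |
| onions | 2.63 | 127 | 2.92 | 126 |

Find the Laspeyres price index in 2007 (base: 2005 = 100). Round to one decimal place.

Laspeyres price index uses base-period quantities as weights.
ΣP(2007)·Q(2005) = 20.96×148 + 2.91×48 + 6.77×55 + 2.92×127 = 3102.08 + 139.68 + 372.35 + 370.84 = 3984.95
ΣP(2005)·Q(2005) = 15.37×148 + 3.34×48 + 5.46×55 + 2.63×127 = 2274.76 + 160.32 + 300.3 + 334.01 = 3069.39
Index = 3984.95 / 3069.39 × 100 = 129.8287

129.8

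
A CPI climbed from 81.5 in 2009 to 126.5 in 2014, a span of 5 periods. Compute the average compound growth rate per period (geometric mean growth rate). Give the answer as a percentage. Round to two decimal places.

9.19%

Growth factor = (126.5/81.5)^(1/5) = (1.552147)^(1/5) = 1.091909
Growth rate = 1.091909 − 1 = 0.091909 = 9.1909%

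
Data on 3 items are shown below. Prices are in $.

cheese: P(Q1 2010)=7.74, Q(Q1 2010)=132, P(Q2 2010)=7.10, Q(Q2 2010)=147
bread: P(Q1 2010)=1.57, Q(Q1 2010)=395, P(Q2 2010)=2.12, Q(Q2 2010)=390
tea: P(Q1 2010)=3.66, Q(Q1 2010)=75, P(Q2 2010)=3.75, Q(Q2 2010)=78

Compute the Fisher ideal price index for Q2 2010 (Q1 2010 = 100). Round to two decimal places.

106.77

Laspeyres component (base-period weights):
ΣP(Q2 2010)Q(Q1 2010) = 7.10×132 + 2.12×395 + 3.75×75 = 937.2 + 837.4 + 281.25 = 2055.85
ΣP(Q1 2010)Q(Q1 2010) = 7.74×132 + 1.57×395 + 3.66×75 = 1021.68 + 620.15 + 274.5 = 1916.33
L = 2055.85 / 1916.33 × 100 = 107.2806
Paasche component (current-period weights):
ΣP(Q2 2010)Q(Q2 2010) = 7.10×147 + 2.12×390 + 3.75×78 = 1043.7 + 826.8 + 292.5 = 2163
ΣP(Q1 2010)Q(Q2 2010) = 7.74×147 + 1.57×390 + 3.66×78 = 1137.78 + 612.3 + 285.48 = 2035.56
P = 2163 / 2035.56 × 100 = 106.2607
Fisher = √(L × P) = √(107.2806 × 106.2607) = 106.7694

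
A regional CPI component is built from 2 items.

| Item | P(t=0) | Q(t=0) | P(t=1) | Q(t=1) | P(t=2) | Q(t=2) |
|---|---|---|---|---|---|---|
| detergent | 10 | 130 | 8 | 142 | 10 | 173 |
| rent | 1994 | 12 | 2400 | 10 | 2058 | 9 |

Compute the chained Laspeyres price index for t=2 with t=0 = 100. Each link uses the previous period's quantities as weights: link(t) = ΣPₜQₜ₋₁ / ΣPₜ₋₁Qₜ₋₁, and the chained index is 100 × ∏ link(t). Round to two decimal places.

103.52

Link t=0→t=1:
ΣP(t=1)Q(t=0) = 8×130 + 2400×12 = 1040 + 28800 = 29840
ΣP(t=0)Q(t=0) = 10×130 + 1994×12 = 1300 + 23928 = 25228
link = 29840/25228 = 1.182813
Link t=1→t=2:
ΣP(t=2)Q(t=1) = 10×142 + 2058×10 = 1420 + 20580 = 22000
ΣP(t=1)Q(t=1) = 8×142 + 2400×10 = 1136 + 24000 = 25136
link = 22000/25136 = 0.875239
Chained index = 100 × 1.182813 × 0.875239 = 103.5243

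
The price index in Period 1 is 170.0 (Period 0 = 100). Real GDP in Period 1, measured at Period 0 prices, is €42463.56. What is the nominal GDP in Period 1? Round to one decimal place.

72188.1

Nominal = Real × (Index/100) = 42463.56 × (170.0/100)
        = 42463.56 × 1.700 = 72188.0520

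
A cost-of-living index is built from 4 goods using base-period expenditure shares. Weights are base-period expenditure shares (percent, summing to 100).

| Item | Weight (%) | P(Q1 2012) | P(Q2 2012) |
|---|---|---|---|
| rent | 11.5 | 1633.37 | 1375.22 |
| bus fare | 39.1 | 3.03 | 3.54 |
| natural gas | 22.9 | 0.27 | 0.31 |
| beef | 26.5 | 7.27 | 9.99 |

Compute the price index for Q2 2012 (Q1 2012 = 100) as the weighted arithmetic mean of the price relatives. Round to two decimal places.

rent: 11.5 × (1375.22/1633.37) = 11.5 × 0.841953 = 9.6825
bus fare: 39.1 × (3.54/3.03) = 39.1 × 1.168317 = 45.6812
natural gas: 22.9 × (0.31/0.27) = 22.9 × 1.148148 = 26.2926
beef: 26.5 × (9.99/7.27) = 26.5 × 1.374140 = 36.4147
Index = Σ wᵢ·(p₁ᵢ/p₀ᵢ) = 9.6825 + 45.6812 + 26.2926 + 36.4147 = 118.0710

118.07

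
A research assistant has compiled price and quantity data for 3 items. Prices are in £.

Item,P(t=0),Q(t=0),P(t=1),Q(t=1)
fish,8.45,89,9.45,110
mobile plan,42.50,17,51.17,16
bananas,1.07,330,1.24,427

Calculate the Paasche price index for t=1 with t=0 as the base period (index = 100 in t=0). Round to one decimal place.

115.5

Paasche price index uses current-period quantities as weights.
ΣP(t=1)·Q(t=1) = 9.45×110 + 51.17×16 + 1.24×427 = 1039.5 + 818.72 + 529.48 = 2387.7
ΣP(t=0)·Q(t=1) = 8.45×110 + 42.50×16 + 1.07×427 = 929.5 + 680 + 456.89 = 2066.39
Index = 2387.7 / 2066.39 × 100 = 115.5493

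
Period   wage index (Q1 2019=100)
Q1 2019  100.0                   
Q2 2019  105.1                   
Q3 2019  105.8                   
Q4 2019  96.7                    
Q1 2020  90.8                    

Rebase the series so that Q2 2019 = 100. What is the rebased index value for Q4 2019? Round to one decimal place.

Rebased(Q4 2019) = 96.7 / 105.1 × 100 = 92.0076

92.0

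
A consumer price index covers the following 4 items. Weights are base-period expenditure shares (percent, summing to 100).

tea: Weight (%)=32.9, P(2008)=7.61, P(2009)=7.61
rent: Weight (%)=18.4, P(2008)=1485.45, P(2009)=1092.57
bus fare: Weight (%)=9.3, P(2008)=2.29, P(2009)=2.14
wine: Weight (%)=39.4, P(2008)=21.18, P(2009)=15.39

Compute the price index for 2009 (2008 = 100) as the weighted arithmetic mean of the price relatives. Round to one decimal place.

tea: 32.9 × (7.61/7.61) = 32.9 × 1.000000 = 32.9000
rent: 18.4 × (1092.57/1485.45) = 18.4 × 0.735514 = 13.5335
bus fare: 9.3 × (2.14/2.29) = 9.3 × 0.934498 = 8.6908
wine: 39.4 × (15.39/21.18) = 39.4 × 0.726629 = 28.6292
Index = Σ wᵢ·(p₁ᵢ/p₀ᵢ) = 32.9000 + 13.5335 + 8.6908 + 28.6292 = 83.7535

83.8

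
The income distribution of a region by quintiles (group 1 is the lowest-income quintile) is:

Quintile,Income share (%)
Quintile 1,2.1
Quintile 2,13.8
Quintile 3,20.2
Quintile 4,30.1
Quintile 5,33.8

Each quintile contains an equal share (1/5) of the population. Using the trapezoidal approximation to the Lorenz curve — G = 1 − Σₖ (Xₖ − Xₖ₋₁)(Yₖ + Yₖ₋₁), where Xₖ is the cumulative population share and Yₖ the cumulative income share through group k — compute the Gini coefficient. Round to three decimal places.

0.319

Cumulative income shares Yₖ: 0.0210, 0.1590, 0.3610, 0.6620, 1.0000
Σ (Xₖ−Xₖ₋₁)(Yₖ+Yₖ₋₁) = (1/5)(0.0210+0.0000) + (1/5)(0.1590+0.0210) + (1/5)(0.3610+0.1590) + (1/5)(0.6620+0.3610) + (1/5)(1.0000+0.6620)
  = 0.0042 + 0.0360 + 0.1040 + 0.2046 + 0.3324 = 0.6812
G = 1 − 0.6812 = 0.3188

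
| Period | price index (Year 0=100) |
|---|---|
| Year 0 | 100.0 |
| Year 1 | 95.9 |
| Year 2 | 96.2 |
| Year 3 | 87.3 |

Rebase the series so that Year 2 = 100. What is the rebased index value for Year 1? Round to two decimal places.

Rebased(Year 1) = 95.9 / 96.2 × 100 = 99.6881

99.69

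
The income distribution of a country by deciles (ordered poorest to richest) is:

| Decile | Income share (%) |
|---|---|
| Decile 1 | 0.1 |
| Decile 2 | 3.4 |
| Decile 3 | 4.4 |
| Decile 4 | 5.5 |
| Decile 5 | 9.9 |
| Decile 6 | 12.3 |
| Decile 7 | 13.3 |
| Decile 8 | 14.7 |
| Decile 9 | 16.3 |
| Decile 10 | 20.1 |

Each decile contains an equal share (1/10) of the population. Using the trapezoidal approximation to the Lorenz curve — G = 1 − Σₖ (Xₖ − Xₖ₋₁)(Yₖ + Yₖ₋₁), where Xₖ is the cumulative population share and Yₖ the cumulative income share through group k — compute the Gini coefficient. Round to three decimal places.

Cumulative income shares Yₖ: 0.0010, 0.0350, 0.0790, 0.1340, 0.2330, 0.3560, 0.4890, 0.6360, 0.7990, 1.0000
Σ (Xₖ−Xₖ₋₁)(Yₖ+Yₖ₋₁) = (1/10)(0.0010+0.0000) + (1/10)(0.0350+0.0010) + (1/10)(0.0790+0.0350) + (1/10)(0.1340+0.0790) + (1/10)(0.2330+0.1340) + (1/10)(0.3560+0.2330) + (1/10)(0.4890+0.3560) + (1/10)(0.6360+0.4890) + (1/10)(0.7990+0.6360) + (1/10)(1.0000+0.7990)
  = 0.0001 + 0.0036 + 0.0114 + 0.0213 + 0.0367 + 0.0589 + 0.0845 + 0.1125 + 0.1435 + 0.1799 = 0.6524
G = 1 − 0.6524 = 0.3476

0.348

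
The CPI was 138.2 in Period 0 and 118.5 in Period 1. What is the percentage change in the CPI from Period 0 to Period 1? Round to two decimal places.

-14.25%

Change = (118.5 − 138.2) / 138.2 × 100
       = -19.7 / 138.2 × 100 = -14.2547%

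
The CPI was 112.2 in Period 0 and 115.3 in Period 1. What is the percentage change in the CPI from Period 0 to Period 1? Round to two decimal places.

Change = (115.3 − 112.2) / 112.2 × 100
       = 3.1 / 112.2 × 100 = 2.7629%

2.76%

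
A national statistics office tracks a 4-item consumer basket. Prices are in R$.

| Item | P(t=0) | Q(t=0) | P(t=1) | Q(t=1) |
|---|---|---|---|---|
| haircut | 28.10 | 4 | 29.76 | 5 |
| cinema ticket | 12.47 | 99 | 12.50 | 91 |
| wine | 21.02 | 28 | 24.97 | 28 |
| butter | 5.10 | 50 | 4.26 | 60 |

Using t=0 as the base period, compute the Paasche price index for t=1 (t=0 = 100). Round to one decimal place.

Paasche price index uses current-period quantities as weights.
ΣP(t=1)·Q(t=1) = 29.76×5 + 12.50×91 + 24.97×28 + 4.26×60 = 148.8 + 1137.5 + 699.16 + 255.6 = 2241.06
ΣP(t=0)·Q(t=1) = 28.10×5 + 12.47×91 + 21.02×28 + 5.10×60 = 140.5 + 1134.77 + 588.56 + 306 = 2169.83
Index = 2241.06 / 2169.83 × 100 = 103.2827

103.3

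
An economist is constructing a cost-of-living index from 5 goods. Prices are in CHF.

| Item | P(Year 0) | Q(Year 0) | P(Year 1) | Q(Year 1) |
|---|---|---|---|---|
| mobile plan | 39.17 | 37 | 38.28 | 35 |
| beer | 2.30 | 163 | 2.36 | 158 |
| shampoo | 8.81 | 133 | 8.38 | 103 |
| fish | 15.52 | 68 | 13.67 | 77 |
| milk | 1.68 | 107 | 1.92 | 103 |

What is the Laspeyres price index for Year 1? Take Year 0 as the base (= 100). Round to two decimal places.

95.73

Laspeyres price index uses base-period quantities as weights.
ΣP(Year 1)·Q(Year 0) = 38.28×37 + 2.36×163 + 8.38×133 + 13.67×68 + 1.92×107 = 1416.36 + 384.68 + 1114.54 + 929.56 + 205.44 = 4050.58
ΣP(Year 0)·Q(Year 0) = 39.17×37 + 2.30×163 + 8.81×133 + 15.52×68 + 1.68×107 = 1449.29 + 374.9 + 1171.73 + 1055.36 + 179.76 = 4231.04
Index = 4050.58 / 4231.04 × 100 = 95.7349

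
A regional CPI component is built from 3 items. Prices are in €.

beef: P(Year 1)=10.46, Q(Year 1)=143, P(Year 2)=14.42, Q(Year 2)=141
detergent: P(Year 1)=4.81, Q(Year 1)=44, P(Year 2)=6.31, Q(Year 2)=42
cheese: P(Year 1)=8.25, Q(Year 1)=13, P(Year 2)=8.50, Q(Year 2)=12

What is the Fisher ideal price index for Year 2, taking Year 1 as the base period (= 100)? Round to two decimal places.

135.09

Laspeyres component (base-period weights):
ΣP(Year 2)Q(Year 1) = 14.42×143 + 6.31×44 + 8.50×13 = 2062.06 + 277.64 + 110.5 = 2450.2
ΣP(Year 1)Q(Year 1) = 10.46×143 + 4.81×44 + 8.25×13 = 1495.78 + 211.64 + 107.25 = 1814.67
L = 2450.2 / 1814.67 × 100 = 135.0218
Paasche component (current-period weights):
ΣP(Year 2)Q(Year 2) = 14.42×141 + 6.31×42 + 8.50×12 = 2033.22 + 265.02 + 102 = 2400.24
ΣP(Year 1)Q(Year 2) = 10.46×141 + 4.81×42 + 8.25×12 = 1474.86 + 202.02 + 99 = 1775.88
P = 2400.24 / 1775.88 × 100 = 135.1578
Fisher = √(L × P) = √(135.0218 × 135.1578) = 135.0898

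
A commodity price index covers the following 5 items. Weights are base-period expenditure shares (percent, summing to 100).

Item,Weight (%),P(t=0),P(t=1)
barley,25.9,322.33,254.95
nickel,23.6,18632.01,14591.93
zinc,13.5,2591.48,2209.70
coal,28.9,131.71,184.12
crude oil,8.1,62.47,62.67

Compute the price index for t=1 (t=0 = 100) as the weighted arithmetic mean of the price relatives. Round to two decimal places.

barley: 25.9 × (254.95/322.33) = 25.9 × 0.790960 = 20.4859
nickel: 23.6 × (14591.93/18632.01) = 23.6 × 0.783165 = 18.4827
zinc: 13.5 × (2209.70/2591.48) = 13.5 × 0.852679 = 11.5112
coal: 28.9 × (184.12/131.71) = 28.9 × 1.397920 = 40.3999
crude oil: 8.1 × (62.67/62.47) = 8.1 × 1.003202 = 8.1259
Index = Σ wᵢ·(p₁ᵢ/p₀ᵢ) = 20.4859 + 18.4827 + 11.5112 + 40.3999 + 8.1259 = 99.0055

99.01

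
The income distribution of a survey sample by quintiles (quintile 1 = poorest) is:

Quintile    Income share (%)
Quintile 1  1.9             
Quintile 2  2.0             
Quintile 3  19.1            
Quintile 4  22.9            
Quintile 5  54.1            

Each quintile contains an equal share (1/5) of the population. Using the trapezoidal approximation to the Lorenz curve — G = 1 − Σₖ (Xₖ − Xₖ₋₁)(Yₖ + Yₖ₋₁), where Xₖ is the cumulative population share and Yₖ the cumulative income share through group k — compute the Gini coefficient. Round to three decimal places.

Cumulative income shares Yₖ: 0.0190, 0.0390, 0.2300, 0.4590, 1.0000
Σ (Xₖ−Xₖ₋₁)(Yₖ+Yₖ₋₁) = (1/5)(0.0190+0.0000) + (1/5)(0.0390+0.0190) + (1/5)(0.2300+0.0390) + (1/5)(0.4590+0.2300) + (1/5)(1.0000+0.4590)
  = 0.0038 + 0.0116 + 0.0538 + 0.1378 + 0.2918 = 0.4988
G = 1 − 0.4988 = 0.5012

0.501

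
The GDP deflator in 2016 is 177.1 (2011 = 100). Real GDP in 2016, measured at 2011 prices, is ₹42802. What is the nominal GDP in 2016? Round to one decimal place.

Nominal = Real × (Index/100) = 42802 × (177.1/100)
        = 42802 × 1.771 = 75802.3420

75802.3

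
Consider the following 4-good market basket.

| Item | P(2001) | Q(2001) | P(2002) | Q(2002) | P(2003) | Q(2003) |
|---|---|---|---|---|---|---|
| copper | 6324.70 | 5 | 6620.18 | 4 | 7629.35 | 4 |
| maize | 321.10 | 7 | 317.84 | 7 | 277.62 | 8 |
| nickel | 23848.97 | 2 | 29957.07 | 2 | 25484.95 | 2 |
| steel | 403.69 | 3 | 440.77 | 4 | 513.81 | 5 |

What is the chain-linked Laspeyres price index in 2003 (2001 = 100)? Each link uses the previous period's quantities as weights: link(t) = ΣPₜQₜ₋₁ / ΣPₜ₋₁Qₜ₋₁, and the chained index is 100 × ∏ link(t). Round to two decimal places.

Link 2001→2002:
ΣP(2002)Q(2001) = 6620.18×5 + 317.84×7 + 29957.07×2 + 440.77×3 = 33100.9 + 2224.88 + 59914.14 + 1322.31 = 96562.23
ΣP(2001)Q(2001) = 6324.70×5 + 321.10×7 + 23848.97×2 + 403.69×3 = 31623.5 + 2247.7 + 47697.94 + 1211.07 = 82780.21
link = 96562.23/82780.21 = 1.166489
Link 2002→2003:
ΣP(2003)Q(2002) = 7629.35×4 + 277.62×7 + 25484.95×2 + 513.81×4 = 30517.4 + 1943.34 + 50969.9 + 2055.24 = 85485.88
ΣP(2002)Q(2002) = 6620.18×4 + 317.84×7 + 29957.07×2 + 440.77×4 = 26480.72 + 2224.88 + 59914.14 + 1763.08 = 90382.82
link = 85485.88/90382.82 = 0.945820
Chained index = 100 × 1.166489 × 0.945820 = 110.3289

110.33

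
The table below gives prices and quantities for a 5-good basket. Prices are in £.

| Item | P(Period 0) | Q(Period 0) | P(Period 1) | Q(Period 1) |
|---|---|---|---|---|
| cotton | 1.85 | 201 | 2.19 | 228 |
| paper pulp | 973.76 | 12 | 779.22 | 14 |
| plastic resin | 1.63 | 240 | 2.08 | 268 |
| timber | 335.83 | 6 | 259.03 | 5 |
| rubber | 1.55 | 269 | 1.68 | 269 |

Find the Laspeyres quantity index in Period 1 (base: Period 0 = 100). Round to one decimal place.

111.5

Laspeyres quantity index uses base-period prices as weights.
ΣP(Period 0)·Q(Period 1) = 1.85×228 + 973.76×14 + 1.63×268 + 335.83×5 + 1.55×269 = 421.8 + 13632.64 + 436.84 + 1679.15 + 416.95 = 16587.38
ΣP(Period 0)·Q(Period 0) = 1.85×201 + 973.76×12 + 1.63×240 + 335.83×6 + 1.55×269 = 371.85 + 11685.12 + 391.2 + 2014.98 + 416.95 = 14880.1
Index = 16587.38 / 14880.1 × 100 = 111.4736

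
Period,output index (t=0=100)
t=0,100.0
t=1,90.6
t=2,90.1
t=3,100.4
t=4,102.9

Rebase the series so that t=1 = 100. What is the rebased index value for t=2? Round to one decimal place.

Rebased(t=2) = 90.1 / 90.6 × 100 = 99.4481

99.4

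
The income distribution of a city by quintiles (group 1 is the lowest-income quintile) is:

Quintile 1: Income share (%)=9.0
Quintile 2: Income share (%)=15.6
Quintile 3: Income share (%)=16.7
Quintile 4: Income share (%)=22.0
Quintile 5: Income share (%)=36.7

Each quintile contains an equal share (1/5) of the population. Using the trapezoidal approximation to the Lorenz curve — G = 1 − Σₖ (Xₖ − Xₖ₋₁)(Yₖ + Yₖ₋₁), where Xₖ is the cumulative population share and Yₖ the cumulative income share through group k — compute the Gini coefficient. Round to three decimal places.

0.247

Cumulative income shares Yₖ: 0.0900, 0.2460, 0.4130, 0.6330, 1.0000
Σ (Xₖ−Xₖ₋₁)(Yₖ+Yₖ₋₁) = (1/5)(0.0900+0.0000) + (1/5)(0.2460+0.0900) + (1/5)(0.4130+0.2460) + (1/5)(0.6330+0.4130) + (1/5)(1.0000+0.6330)
  = 0.0180 + 0.0672 + 0.1318 + 0.2092 + 0.3266 = 0.7528
G = 1 − 0.7528 = 0.2472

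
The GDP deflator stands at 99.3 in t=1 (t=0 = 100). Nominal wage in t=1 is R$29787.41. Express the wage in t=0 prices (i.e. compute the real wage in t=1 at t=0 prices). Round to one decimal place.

29997.4

Real = Nominal ÷ (Index/100) = 29787.41 ÷ (99.3/100)
     = 29787.41 ÷ 0.993 = 29997.3917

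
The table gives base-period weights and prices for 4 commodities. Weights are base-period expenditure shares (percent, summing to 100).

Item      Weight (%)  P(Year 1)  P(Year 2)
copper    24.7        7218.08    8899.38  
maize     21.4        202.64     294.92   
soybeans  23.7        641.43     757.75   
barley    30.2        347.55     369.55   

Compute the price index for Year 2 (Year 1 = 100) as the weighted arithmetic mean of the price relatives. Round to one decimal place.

121.7

copper: 24.7 × (8899.38/7218.08) = 24.7 × 1.232929 = 30.4533
maize: 21.4 × (294.92/202.64) = 21.4 × 1.455389 = 31.1453
soybeans: 23.7 × (757.75/641.43) = 23.7 × 1.181345 = 27.9979
barley: 30.2 × (369.55/347.55) = 30.2 × 1.063300 = 32.1117
Index = Σ wᵢ·(p₁ᵢ/p₀ᵢ) = 30.4533 + 31.1453 + 27.9979 + 32.1117 = 121.7082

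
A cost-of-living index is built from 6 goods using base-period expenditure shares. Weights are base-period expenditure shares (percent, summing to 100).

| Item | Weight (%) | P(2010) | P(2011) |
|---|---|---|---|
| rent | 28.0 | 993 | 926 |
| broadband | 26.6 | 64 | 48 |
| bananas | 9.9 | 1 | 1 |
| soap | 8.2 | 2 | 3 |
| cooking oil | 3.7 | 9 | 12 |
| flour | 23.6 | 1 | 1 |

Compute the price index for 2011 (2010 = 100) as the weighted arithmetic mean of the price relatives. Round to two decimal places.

96.79

rent: 28.0 × (926/993) = 28.0 × 0.932528 = 26.1108
broadband: 26.6 × (48/64) = 26.6 × 0.750000 = 19.9500
bananas: 9.9 × (1/1) = 9.9 × 1.000000 = 9.9000
soap: 8.2 × (3/2) = 8.2 × 1.500000 = 12.3000
cooking oil: 3.7 × (12/9) = 3.7 × 1.333333 = 4.9333
flour: 23.6 × (1/1) = 23.6 × 1.000000 = 23.6000
Index = Σ wᵢ·(p₁ᵢ/p₀ᵢ) = 26.1108 + 19.9500 + 9.9000 + 12.3000 + 4.9333 + 23.6000 = 96.7941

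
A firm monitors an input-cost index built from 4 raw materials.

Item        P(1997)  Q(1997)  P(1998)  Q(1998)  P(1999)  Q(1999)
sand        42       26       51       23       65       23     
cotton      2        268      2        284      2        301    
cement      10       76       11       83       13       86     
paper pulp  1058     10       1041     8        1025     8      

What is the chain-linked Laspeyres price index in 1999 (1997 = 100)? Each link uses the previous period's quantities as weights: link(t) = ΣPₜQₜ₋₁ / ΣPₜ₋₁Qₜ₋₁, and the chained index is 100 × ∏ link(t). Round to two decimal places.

Link 1997→1998:
ΣP(1998)Q(1997) = 51×26 + 2×268 + 11×76 + 1041×10 = 1326 + 536 + 836 + 10410 = 13108
ΣP(1997)Q(1997) = 42×26 + 2×268 + 10×76 + 1058×10 = 1092 + 536 + 760 + 10580 = 12968
link = 13108/12968 = 1.010796
Link 1998→1999:
ΣP(1999)Q(1998) = 65×23 + 2×284 + 13×83 + 1025×8 = 1495 + 568 + 1079 + 8200 = 11342
ΣP(1998)Q(1998) = 51×23 + 2×284 + 11×83 + 1041×8 = 1173 + 568 + 913 + 8328 = 10982
link = 11342/10982 = 1.032781
Chained index = 100 × 1.010796 × 1.032781 = 104.3931

104.39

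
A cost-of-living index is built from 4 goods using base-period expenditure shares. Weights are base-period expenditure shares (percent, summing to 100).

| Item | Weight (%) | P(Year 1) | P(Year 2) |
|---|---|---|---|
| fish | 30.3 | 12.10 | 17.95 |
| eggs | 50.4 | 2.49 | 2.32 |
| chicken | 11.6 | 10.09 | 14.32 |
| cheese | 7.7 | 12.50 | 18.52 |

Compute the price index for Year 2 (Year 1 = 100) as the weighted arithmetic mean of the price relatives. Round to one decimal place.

119.8

fish: 30.3 × (17.95/12.10) = 30.3 × 1.483471 = 44.9492
eggs: 50.4 × (2.32/2.49) = 50.4 × 0.931727 = 46.9590
chicken: 11.6 × (14.32/10.09) = 11.6 × 1.419227 = 16.4630
cheese: 7.7 × (18.52/12.50) = 7.7 × 1.481600 = 11.4083
Index = Σ wᵢ·(p₁ᵢ/p₀ᵢ) = 44.9492 + 46.9590 + 16.4630 + 11.4083 = 119.7796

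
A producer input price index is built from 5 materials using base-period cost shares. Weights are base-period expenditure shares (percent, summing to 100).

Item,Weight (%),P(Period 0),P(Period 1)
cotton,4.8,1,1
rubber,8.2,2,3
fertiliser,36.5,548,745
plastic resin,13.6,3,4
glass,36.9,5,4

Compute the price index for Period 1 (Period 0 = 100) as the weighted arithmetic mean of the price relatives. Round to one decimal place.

cotton: 4.8 × (1/1) = 4.8 × 1.000000 = 4.8000
rubber: 8.2 × (3/2) = 8.2 × 1.500000 = 12.3000
fertiliser: 36.5 × (745/548) = 36.5 × 1.359489 = 49.6214
plastic resin: 13.6 × (4/3) = 13.6 × 1.333333 = 18.1333
glass: 36.9 × (4/5) = 36.9 × 0.800000 = 29.5200
Index = Σ wᵢ·(p₁ᵢ/p₀ᵢ) = 4.8000 + 12.3000 + 49.6214 + 18.1333 + 29.5200 = 114.3747

114.4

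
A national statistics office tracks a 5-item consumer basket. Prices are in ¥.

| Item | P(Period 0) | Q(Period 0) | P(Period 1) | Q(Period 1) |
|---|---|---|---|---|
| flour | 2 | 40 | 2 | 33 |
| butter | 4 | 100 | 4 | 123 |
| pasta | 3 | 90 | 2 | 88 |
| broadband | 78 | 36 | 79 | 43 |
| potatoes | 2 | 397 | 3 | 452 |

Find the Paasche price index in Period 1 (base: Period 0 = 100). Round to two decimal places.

Paasche price index uses current-period quantities as weights.
ΣP(Period 1)·Q(Period 1) = 2×33 + 4×123 + 2×88 + 79×43 + 3×452 = 66 + 492 + 176 + 3397 + 1356 = 5487
ΣP(Period 0)·Q(Period 1) = 2×33 + 4×123 + 3×88 + 78×43 + 2×452 = 66 + 492 + 264 + 3354 + 904 = 5080
Index = 5487 / 5080 × 100 = 108.0118

108.01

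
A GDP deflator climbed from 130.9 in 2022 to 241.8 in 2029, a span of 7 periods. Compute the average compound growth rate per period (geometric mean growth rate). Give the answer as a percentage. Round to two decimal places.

9.16%

Growth factor = (241.8/130.9)^(1/7) = (1.847212)^(1/7) = 1.091626
Growth rate = 1.091626 − 1 = 0.091626 = 9.1626%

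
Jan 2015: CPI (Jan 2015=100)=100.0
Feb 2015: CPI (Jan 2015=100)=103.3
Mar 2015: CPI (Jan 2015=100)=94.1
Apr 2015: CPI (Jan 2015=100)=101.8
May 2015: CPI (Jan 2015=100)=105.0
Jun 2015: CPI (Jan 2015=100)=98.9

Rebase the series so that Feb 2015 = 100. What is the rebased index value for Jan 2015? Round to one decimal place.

Rebased(Jan 2015) = 100.0 / 103.3 × 100 = 96.8054

96.8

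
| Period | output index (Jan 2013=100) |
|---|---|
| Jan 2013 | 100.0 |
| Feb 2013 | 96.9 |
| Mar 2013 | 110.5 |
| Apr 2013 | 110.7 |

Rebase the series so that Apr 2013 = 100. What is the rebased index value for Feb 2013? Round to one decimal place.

87.5

Rebased(Feb 2013) = 96.9 / 110.7 × 100 = 87.5339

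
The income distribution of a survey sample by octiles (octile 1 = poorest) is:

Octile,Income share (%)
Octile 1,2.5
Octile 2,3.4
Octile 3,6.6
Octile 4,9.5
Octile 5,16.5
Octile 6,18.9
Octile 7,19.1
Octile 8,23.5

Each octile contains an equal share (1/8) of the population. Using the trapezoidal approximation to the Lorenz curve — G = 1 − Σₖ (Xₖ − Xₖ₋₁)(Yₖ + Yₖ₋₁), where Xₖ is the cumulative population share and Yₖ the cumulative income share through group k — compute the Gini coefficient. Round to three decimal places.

Cumulative income shares Yₖ: 0.0250, 0.0590, 0.1250, 0.2200, 0.3850, 0.5740, 0.7650, 1.0000
Σ (Xₖ−Xₖ₋₁)(Yₖ+Yₖ₋₁) = (1/8)(0.0250+0.0000) + (1/8)(0.0590+0.0250) + (1/8)(0.1250+0.0590) + (1/8)(0.2200+0.1250) + (1/8)(0.3850+0.2200) + (1/8)(0.5740+0.3850) + (1/8)(0.7650+0.5740) + (1/8)(1.0000+0.7650)
  = 0.0031 + 0.0105 + 0.0230 + 0.0431 + 0.0756 + 0.1199 + 0.1674 + 0.2206 = 0.6632
G = 1 − 0.6632 = 0.3368

0.337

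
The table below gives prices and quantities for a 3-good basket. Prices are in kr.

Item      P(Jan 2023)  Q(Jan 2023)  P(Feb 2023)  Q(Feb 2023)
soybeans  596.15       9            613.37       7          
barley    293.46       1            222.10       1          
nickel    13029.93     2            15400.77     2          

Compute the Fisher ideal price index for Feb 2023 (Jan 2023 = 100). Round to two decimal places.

115.45

Laspeyres component (base-period weights):
ΣP(Feb 2023)Q(Jan 2023) = 613.37×9 + 222.10×1 + 15400.77×2 = 5520.33 + 222.1 + 30801.54 = 36543.97
ΣP(Jan 2023)Q(Jan 2023) = 596.15×9 + 293.46×1 + 13029.93×2 = 5365.35 + 293.46 + 26059.86 = 31718.67
L = 36543.97 / 31718.67 × 100 = 115.2128
Paasche component (current-period weights):
ΣP(Feb 2023)Q(Feb 2023) = 613.37×7 + 222.10×1 + 15400.77×2 = 4293.59 + 222.1 + 30801.54 = 35317.23
ΣP(Jan 2023)Q(Feb 2023) = 596.15×7 + 293.46×1 + 13029.93×2 = 4173.05 + 293.46 + 26059.86 = 30526.37
P = 35317.23 / 30526.37 × 100 = 115.6942
Fisher = √(L × P) = √(115.2128 × 115.6942) = 115.4532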